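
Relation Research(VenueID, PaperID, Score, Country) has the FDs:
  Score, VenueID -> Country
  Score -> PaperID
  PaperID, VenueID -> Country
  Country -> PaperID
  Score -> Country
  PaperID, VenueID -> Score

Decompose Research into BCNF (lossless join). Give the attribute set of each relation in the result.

{Country, PaperID}; {Country, Score}; {Score, VenueID}

Candidate keys of the original relation: {Country, VenueID}, {PaperID, VenueID}, {Score, VenueID}.
{Country, PaperID, Score, VenueID}: {Score} determines {Country, PaperID, Score} here but is not a superkey — split on Score -> Country, PaperID, giving {Country, PaperID, Score} and {Score, VenueID}.
{Country, PaperID, Score}: {Country} determines {Country, PaperID} here but is not a superkey — split on Country -> PaperID, giving {Country, PaperID} and {Country, Score}.
{Country, PaperID} is in BCNF.
{Country, Score} is in BCNF.
{Score, VenueID} is in BCNF.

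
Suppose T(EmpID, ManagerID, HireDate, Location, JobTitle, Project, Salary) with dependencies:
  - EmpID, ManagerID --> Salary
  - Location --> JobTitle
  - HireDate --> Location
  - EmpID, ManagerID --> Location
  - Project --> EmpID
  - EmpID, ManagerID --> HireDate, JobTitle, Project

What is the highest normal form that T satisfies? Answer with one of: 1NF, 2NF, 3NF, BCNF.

2NF

Candidate keys: {EmpID, ManagerID}, {ManagerID, Project}. Prime attributes: {EmpID, ManagerID, Project}.
For Location --> JobTitle we have {Location}⁺ = {JobTitle, Location}; {Location} is not a superkey, so BCNF fails.
Location --> JobTitle determines the non-prime attribute {JobTitle} from a non-superkey — 3NF is violated.
Checking every proper subset of each key, none determines a non-prime attribute — 2NF is satisfied.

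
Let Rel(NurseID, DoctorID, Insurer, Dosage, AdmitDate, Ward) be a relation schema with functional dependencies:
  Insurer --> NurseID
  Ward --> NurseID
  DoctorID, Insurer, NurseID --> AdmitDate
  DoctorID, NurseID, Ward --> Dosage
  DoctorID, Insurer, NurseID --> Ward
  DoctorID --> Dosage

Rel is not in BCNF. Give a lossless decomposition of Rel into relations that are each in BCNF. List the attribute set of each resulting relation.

Candidate key of the original relation: {DoctorID, Insurer}.
{AdmitDate, DoctorID, Dosage, Insurer, NurseID, Ward}: {Insurer} determines {Insurer, NurseID} here but is not a superkey — split on Insurer --> NurseID, giving {Insurer, NurseID} and {AdmitDate, DoctorID, Dosage, Insurer, Ward}.
{Insurer, NurseID} is in BCNF.
{AdmitDate, DoctorID, Dosage, Insurer, Ward}: {DoctorID} determines {DoctorID, Dosage} here but is not a superkey — split on DoctorID --> Dosage, giving {DoctorID, Dosage} and {AdmitDate, DoctorID, Insurer, Ward}.
{DoctorID, Dosage} is in BCNF.
{AdmitDate, DoctorID, Insurer, Ward} is in BCNF.

{AdmitDate, DoctorID, Insurer, Ward}; {DoctorID, Dosage}; {Insurer, NurseID}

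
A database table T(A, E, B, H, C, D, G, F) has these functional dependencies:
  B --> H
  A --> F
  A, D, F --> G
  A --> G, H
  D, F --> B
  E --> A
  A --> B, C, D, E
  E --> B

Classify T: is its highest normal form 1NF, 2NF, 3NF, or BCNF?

Candidate keys: {A}, {E}. Prime attributes: {A, E}.
B --> H breaks BCNF: {B}⁺ = {B, H}, so {B} is not a superkey.
B --> H has non-prime {H} on the right and a non-superkey on the left, so 3NF fails.
All keys have size 1, which rules out partial dependencies — 2NF is satisfied.

2NF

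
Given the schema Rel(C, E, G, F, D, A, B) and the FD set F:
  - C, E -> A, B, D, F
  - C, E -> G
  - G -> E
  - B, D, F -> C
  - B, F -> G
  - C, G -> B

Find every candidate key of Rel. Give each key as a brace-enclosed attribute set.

{C, E}⁺ = {A, B, C, D, E, F, G} — all of the relation — so {C, E} is a candidate key.
{C, G}⁺ = {A, B, C, D, E, F, G} — all of the relation — so {C, G} is a candidate key.
{B, C, F}⁺ = {A, B, C, D, E, F, G} — all of the relation — so {B, C, F} is a candidate key.
{B, D, F}⁺ = {A, B, C, D, E, F, G} — all of the relation — so {B, D, F} is a candidate key.
Any other superkey properly contains one of these, so there are no further candidate keys.

{B, C, F}, {B, D, F}, {C, E}, {C, G}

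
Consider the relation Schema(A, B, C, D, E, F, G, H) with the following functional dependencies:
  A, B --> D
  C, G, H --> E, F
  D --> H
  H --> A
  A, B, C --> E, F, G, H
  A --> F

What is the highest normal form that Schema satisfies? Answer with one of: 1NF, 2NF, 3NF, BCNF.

1NF

Candidate keys: {A, B, C}, {B, C, D}, {B, C, H}. Prime attributes: {A, B, C, D, H}.
For A, B --> D we have {A, B}⁺ = {A, B, D, F, H}; {A, B} is not a superkey, so BCNF fails.
C, G, H --> E, F determines the non-prime attributes {E, F} from a non-superkey — 3NF is violated.
Since {A} ⊂ {A, B, C} and {A}⁺ ⊇ {F} with {F} non-prime, there is a partial dependency; 2NF fails.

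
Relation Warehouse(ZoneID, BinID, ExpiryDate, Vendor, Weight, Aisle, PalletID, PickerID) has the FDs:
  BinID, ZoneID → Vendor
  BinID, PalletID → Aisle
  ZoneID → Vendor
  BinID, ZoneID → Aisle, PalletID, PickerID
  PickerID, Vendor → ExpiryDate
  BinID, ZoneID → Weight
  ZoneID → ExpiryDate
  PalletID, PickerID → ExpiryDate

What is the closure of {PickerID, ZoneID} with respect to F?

{ExpiryDate, PickerID, Vendor, ZoneID}

Start with {PickerID, ZoneID}.
ZoneID → Vendor applies; add {Vendor} → now {PickerID, Vendor, ZoneID}.
PickerID, Vendor → ExpiryDate applies; add {ExpiryDate} → now {ExpiryDate, PickerID, Vendor, ZoneID}.
No further FD applies.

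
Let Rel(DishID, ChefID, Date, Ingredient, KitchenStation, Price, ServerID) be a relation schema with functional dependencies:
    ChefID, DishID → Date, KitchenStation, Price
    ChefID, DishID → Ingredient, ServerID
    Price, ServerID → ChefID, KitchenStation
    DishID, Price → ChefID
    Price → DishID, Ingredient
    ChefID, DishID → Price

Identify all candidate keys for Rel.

{ChefID, DishID}, {Price}

Closure of {Price} is {ChefID, Date, DishID, Ingredient, KitchenStation, Price, ServerID}, the whole schema; {Price} is a candidate key.
Closure of {ChefID, DishID} is {ChefID, Date, DishID, Ingredient, KitchenStation, Price, ServerID}, the whole schema; {ChefID, DishID} is a candidate key.
These are minimal and exhaustive — every other superkey contains one of them.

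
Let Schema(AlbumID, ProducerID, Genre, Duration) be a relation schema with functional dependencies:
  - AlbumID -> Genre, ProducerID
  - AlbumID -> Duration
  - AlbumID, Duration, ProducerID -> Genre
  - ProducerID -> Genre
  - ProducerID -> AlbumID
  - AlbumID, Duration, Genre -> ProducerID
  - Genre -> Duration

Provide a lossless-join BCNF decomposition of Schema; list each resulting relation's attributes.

{AlbumID, Genre, ProducerID}; {Duration, Genre}

Candidate keys of the original relation: {AlbumID}, {ProducerID}.
Within {AlbumID, Duration, Genre, ProducerID}: {Genre}⁺ ∩ {AlbumID, Duration, Genre, ProducerID} = {Duration, Genre}, not the whole set, so Genre -> Duration violates BCNF; decompose into {Duration, Genre} and {AlbumID, Genre, ProducerID}.
{Duration, Genre} has no BCNF violation.
{AlbumID, Genre, ProducerID} has no BCNF violation.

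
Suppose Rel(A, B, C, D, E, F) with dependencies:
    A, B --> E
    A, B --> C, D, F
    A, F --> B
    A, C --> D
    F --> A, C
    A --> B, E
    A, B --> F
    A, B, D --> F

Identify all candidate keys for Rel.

{A}, {F}

{A} is a candidate key since {A}⁺ = {A, B, C, D, E, F} covers every attribute.
{F} is a candidate key since {F}⁺ = {A, B, C, D, E, F} covers every attribute.
Any other superkey properly contains one of these, so there are no further candidate keys.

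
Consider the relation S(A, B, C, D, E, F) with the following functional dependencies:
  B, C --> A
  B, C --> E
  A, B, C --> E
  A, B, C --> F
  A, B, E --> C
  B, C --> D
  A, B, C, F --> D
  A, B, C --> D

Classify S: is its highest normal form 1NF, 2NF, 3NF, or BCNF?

BCNF

Candidate keys: {A, B, E}, {B, C}. Prime attributes: {A, B, C, E}.
Every FD has a superkey on the left, so the relation is in BCNF.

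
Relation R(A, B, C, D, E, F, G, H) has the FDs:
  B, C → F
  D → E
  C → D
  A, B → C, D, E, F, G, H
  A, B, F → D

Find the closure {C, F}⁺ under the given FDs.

Start with {C, F}.
C → D applies; add {D} → now {C, D, F}.
D → E applies; add {E} → now {C, D, E, F}.
No further FD applies.

{C, D, E, F}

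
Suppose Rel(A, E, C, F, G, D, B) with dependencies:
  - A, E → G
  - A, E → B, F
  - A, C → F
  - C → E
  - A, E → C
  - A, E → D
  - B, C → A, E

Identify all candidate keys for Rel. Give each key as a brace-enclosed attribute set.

{A, C}, {A, E}, {B, C}

{A, C} is a candidate key since {A, C}⁺ = {A, B, C, D, E, F, G} covers every attribute.
{A, E} is a candidate key since {A, E}⁺ = {A, B, C, D, E, F, G} covers every attribute.
{B, C} is a candidate key since {B, C}⁺ = {A, B, C, D, E, F, G} covers every attribute.
No proper subset of any of these is a key, and no other minimal superkey exists.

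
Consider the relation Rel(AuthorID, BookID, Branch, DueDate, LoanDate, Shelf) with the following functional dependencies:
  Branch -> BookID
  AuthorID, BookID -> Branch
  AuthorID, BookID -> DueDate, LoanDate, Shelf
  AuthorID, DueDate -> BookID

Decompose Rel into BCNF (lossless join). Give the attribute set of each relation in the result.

{AuthorID, Branch, DueDate, LoanDate, Shelf}; {BookID, Branch}

Candidate keys of the original relation: {AuthorID, BookID}, {AuthorID, Branch}, {AuthorID, DueDate}.
{AuthorID, BookID, Branch, DueDate, LoanDate, Shelf}: {Branch} determines {BookID, Branch} here but is not a superkey — split on Branch -> BookID, giving {BookID, Branch} and {AuthorID, Branch, DueDate, LoanDate, Shelf}.
{BookID, Branch}: every determinant is a superkey — BCNF.
{AuthorID, Branch, DueDate, LoanDate, Shelf}: every determinant is a superkey — BCNF.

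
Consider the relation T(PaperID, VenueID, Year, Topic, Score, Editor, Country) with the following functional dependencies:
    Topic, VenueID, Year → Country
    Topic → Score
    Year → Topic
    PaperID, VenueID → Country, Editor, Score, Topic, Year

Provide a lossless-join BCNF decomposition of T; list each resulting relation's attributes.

Candidate key of the original relation: {PaperID, VenueID}.
In {Country, Editor, PaperID, Score, Topic, VenueID, Year}, {Topic, VenueID, Year} is not a superkey ({Topic, VenueID, Year}⁺ restricted to this set is {Country, Score, Topic, VenueID, Year}), so split on Topic, VenueID, Year → Country, Score into {Country, Score, Topic, VenueID, Year} and {Editor, PaperID, Topic, VenueID, Year}.
In {Country, Score, Topic, VenueID, Year}, {Topic} is not a superkey ({Topic}⁺ restricted to this set is {Score, Topic}), so split on Topic → Score into {Score, Topic} and {Country, Topic, VenueID, Year}.
{Score, Topic} has no BCNF violation.
In {Country, Topic, VenueID, Year}, {Year} is not a superkey ({Year}⁺ restricted to this set is {Topic, Year}), so split on Year → Topic into {Topic, Year} and {Country, VenueID, Year}.
{Topic, Year} has no BCNF violation.
{Country, VenueID, Year} has no BCNF violation.
In {Editor, PaperID, Topic, VenueID, Year}, {Year} is not a superkey ({Year}⁺ restricted to this set is {Topic, Year}), so split on Year → Topic into {Topic, Year} and {Editor, PaperID, VenueID, Year}.
{Topic, Year} has no BCNF violation.
{Editor, PaperID, VenueID, Year} has no BCNF violation.

{Country, VenueID, Year}; {Editor, PaperID, VenueID, Year}; {Score, Topic}; {Topic, Year}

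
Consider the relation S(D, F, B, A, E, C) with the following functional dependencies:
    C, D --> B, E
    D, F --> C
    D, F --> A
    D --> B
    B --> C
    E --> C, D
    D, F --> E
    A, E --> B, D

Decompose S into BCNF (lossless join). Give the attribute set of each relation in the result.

{A, D, F}; {B, C}; {B, D, E}; {C, D}

Candidate keys of the original relation: {D, F}, {E, F}.
In {A, B, C, D, E, F}, {C, D} is not a superkey ({C, D}⁺ restricted to this set is {B, C, D, E}), so split on C, D --> B, E into {B, C, D, E} and {A, C, D, F}.
In {B, C, D, E}, {B} is not a superkey ({B}⁺ restricted to this set is {B, C}), so split on B --> C into {B, C} and {B, D, E}.
{B, C}: every determinant is a superkey — BCNF.
{B, D, E}: every determinant is a superkey — BCNF.
In {A, C, D, F}, {D} is not a superkey ({D}⁺ restricted to this set is {C, D}), so split on D --> C into {C, D} and {A, D, F}.
{C, D}: every determinant is a superkey — BCNF.
{A, D, F}: every determinant is a superkey — BCNF.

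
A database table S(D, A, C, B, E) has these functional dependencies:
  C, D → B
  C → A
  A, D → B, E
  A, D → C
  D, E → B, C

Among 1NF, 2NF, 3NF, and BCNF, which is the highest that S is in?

Candidate keys: {A, D}, {C, D}, {D, E}. Prime attributes: {A, C, D, E}.
For C → A we have {C}⁺ = {A, C}; {C} is not a superkey, so BCNF fails.
But every attribute on its right side ({A}) is prime, and the same holds for every other non-superkey FD, so 3NF still holds.

3NF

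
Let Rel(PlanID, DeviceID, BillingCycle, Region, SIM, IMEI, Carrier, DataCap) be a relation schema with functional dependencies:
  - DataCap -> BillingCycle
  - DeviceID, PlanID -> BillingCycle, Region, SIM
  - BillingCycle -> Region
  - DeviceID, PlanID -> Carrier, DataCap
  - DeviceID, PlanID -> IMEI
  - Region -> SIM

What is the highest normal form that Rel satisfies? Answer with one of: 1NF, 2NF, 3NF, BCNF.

Candidate key: {DeviceID, PlanID}. Prime attributes: {DeviceID, PlanID}.
DataCap -> BillingCycle breaks BCNF: {DataCap}⁺ = {BillingCycle, DataCap, Region, SIM}, so {DataCap} is not a superkey.
DataCap -> BillingCycle determines the non-prime attribute {BillingCycle} from a non-superkey — 3NF is violated.
No proper subset of a key has a non-prime attribute in its closure, so there is no partial dependency; 2NF holds.

2NF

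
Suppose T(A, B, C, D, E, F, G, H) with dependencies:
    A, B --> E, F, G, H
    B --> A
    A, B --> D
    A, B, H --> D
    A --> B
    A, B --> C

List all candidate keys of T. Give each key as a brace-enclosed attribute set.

{A}, {B}

{A} is a candidate key since {A}⁺ = {A, B, C, D, E, F, G, H} covers every attribute.
{B} is a candidate key since {B}⁺ = {A, B, C, D, E, F, G, H} covers every attribute.
These are minimal and exhaustive — every other superkey contains one of them.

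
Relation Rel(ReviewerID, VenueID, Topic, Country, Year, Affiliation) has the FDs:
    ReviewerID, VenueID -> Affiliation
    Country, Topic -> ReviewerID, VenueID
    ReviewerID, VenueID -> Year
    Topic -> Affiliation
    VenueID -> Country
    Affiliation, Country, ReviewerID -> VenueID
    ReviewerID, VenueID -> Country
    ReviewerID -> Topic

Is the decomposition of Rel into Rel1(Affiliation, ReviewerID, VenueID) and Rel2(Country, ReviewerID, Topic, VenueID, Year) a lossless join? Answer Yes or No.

Common attributes: {ReviewerID, VenueID}; their closure is {Affiliation, Country, ReviewerID, Topic, VenueID, Year}.
This includes all of Rel1, so the common attributes are a superkey of Rel1 — the join is lossless.

Yes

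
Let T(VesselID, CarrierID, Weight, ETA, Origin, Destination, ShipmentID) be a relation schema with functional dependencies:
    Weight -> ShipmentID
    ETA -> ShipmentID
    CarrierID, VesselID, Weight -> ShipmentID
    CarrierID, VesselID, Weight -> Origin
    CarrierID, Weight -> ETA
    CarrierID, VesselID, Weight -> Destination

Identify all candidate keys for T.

No FD produces {CarrierID, VesselID, Weight}, so they must be in every candidate key.
{CarrierID, VesselID, Weight} is a candidate key since {CarrierID, VesselID, Weight}⁺ = {CarrierID, Destination, ETA, Origin, ShipmentID, VesselID, Weight} covers every attribute.
No smaller or unrelated set reaches every attribute, so there are no other keys.

{CarrierID, VesselID, Weight}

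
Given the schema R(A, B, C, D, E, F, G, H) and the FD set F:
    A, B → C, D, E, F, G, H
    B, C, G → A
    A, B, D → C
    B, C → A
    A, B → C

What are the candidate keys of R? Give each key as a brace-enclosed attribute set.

No FD produces {B}, so it must be in every candidate key.
Closure of {A, B} is {A, B, C, D, E, F, G, H}, the whole schema; {A, B} is a candidate key.
Closure of {B, C} is {A, B, C, D, E, F, G, H}, the whole schema; {B, C} is a candidate key.
Any other superkey properly contains one of these, so there are no further candidate keys.

{A, B}, {B, C}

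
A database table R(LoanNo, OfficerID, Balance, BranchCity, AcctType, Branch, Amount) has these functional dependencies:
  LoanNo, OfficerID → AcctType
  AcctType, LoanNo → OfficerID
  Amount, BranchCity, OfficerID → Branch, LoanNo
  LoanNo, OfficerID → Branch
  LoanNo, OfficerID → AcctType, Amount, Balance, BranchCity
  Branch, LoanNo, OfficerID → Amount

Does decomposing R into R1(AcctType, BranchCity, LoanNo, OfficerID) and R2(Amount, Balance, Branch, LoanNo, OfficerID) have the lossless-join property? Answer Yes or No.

Common attributes: {LoanNo, OfficerID}; their closure is {AcctType, Amount, Balance, Branch, BranchCity, LoanNo, OfficerID}.
R1 is contained in that closure, so R1 ∩ R2 → R1 holds and the join is lossless.

Yes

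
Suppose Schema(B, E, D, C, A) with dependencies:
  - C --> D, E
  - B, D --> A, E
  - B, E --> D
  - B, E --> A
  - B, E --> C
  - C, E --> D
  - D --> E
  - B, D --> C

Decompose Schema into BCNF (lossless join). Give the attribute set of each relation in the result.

{A, B, C}; {C, D}; {D, E}

Candidate keys of the original relation: {B, C}, {B, D}, {B, E}.
Within {A, B, C, D, E}: {C}⁺ ∩ {A, B, C, D, E} = {C, D, E}, not the whole set, so C --> D, E violates BCNF; decompose into {C, D, E} and {A, B, C}.
Within {C, D, E}: {D}⁺ ∩ {C, D, E} = {D, E}, not the whole set, so D --> E violates BCNF; decompose into {D, E} and {C, D}.
{D, E}: every determinant is a superkey — BCNF.
{C, D}: every determinant is a superkey — BCNF.
{A, B, C}: every determinant is a superkey — BCNF.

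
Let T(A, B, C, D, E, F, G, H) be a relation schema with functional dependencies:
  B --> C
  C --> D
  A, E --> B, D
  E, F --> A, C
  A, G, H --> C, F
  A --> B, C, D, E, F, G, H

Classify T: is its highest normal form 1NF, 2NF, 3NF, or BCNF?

Candidate keys: {A}, {E, F}. Prime attributes: {A, E, F}.
For B --> C we have {B}⁺ = {B, C, D}; {B} is not a superkey, so BCNF fails.
B --> C determines the non-prime attribute {C} from a non-superkey — 3NF is violated.
No non-prime attribute depends on a proper subset of any candidate key, so 2NF holds.

2NF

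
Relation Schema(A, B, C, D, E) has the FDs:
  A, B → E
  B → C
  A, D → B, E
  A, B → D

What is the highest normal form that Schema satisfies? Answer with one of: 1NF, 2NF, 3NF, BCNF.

1NF

Candidate keys: {A, B}, {A, D}. Prime attributes: {A, B, D}.
B → C: {B}⁺ = {B, C}, which is not all of the attributes, so the left side is not a superkey — BCNF is violated.
B → C determines the non-prime attribute {C} from a non-superkey — 3NF is violated.
The proper key subset {B} of {A, B} determines non-prime {C}, so the relation is not even in 2NF.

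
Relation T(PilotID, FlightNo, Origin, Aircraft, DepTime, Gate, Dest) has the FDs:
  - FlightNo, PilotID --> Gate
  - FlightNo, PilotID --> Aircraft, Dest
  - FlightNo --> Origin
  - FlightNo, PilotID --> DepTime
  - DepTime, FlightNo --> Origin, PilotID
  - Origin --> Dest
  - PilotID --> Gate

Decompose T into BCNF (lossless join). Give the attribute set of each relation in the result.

{Aircraft, DepTime, FlightNo, PilotID}; {Dest, Origin}; {FlightNo, Origin}; {Gate, PilotID}

Candidate keys of the original relation: {DepTime, FlightNo}, {FlightNo, PilotID}.
In {Aircraft, DepTime, Dest, FlightNo, Gate, Origin, PilotID}, {FlightNo} is not a superkey ({FlightNo}⁺ restricted to this set is {Dest, FlightNo, Origin}), so split on FlightNo --> Dest, Origin into {Dest, FlightNo, Origin} and {Aircraft, DepTime, FlightNo, Gate, PilotID}.
In {Dest, FlightNo, Origin}, {Origin} is not a superkey ({Origin}⁺ restricted to this set is {Dest, Origin}), so split on Origin --> Dest into {Dest, Origin} and {FlightNo, Origin}.
{Dest, Origin}: every determinant is a superkey — BCNF.
{FlightNo, Origin}: every determinant is a superkey — BCNF.
In {Aircraft, DepTime, FlightNo, Gate, PilotID}, {PilotID} is not a superkey ({PilotID}⁺ restricted to this set is {Gate, PilotID}), so split on PilotID --> Gate into {Gate, PilotID} and {Aircraft, DepTime, FlightNo, PilotID}.
{Gate, PilotID}: every determinant is a superkey — BCNF.
{Aircraft, DepTime, FlightNo, PilotID}: every determinant is a superkey — BCNF.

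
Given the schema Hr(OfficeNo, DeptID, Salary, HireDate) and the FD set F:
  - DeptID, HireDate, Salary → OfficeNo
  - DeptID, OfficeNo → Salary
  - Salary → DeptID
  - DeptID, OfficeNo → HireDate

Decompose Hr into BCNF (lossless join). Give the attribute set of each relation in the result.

{DeptID, Salary}; {HireDate, OfficeNo, Salary}

Candidate keys of the original relation: {DeptID, OfficeNo}, {HireDate, Salary}, {OfficeNo, Salary}.
Within {DeptID, HireDate, OfficeNo, Salary}: {Salary}⁺ ∩ {DeptID, HireDate, OfficeNo, Salary} = {DeptID, Salary}, not the whole set, so Salary → DeptID violates BCNF; decompose into {DeptID, Salary} and {HireDate, OfficeNo, Salary}.
{DeptID, Salary} is in BCNF.
{HireDate, OfficeNo, Salary} is in BCNF.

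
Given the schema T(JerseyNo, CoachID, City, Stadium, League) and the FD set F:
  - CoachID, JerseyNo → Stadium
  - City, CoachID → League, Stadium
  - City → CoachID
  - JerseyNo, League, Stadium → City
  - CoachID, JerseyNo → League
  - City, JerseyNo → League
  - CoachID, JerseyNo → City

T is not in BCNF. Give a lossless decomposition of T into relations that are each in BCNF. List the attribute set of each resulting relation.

{City, CoachID, League, Stadium}; {City, JerseyNo}

Candidate keys of the original relation: {City, JerseyNo}, {CoachID, JerseyNo}, {JerseyNo, League, Stadium}.
In {City, CoachID, JerseyNo, League, Stadium}, {City, CoachID} is not a superkey ({City, CoachID}⁺ restricted to this set is {City, CoachID, League, Stadium}), so split on City, CoachID → League, Stadium into {City, CoachID, League, Stadium} and {City, CoachID, JerseyNo}.
{City, CoachID, League, Stadium} has no BCNF violation.
In {City, CoachID, JerseyNo}, {City} is not a superkey ({City}⁺ restricted to this set is {City, CoachID}), so split on City → CoachID into {City, CoachID} and {City, JerseyNo}.
{City, CoachID} has no BCNF violation.
{City, JerseyNo} has no BCNF violation.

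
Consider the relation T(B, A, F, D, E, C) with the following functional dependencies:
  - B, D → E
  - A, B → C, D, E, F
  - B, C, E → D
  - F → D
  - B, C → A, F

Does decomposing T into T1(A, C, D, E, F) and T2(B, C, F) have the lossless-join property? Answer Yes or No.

No

T1 ∩ T2 = {C, F}; its closure under F is {C, D, F}.
Neither T1 nor T2 is contained in that closure, so the decomposition is lossy.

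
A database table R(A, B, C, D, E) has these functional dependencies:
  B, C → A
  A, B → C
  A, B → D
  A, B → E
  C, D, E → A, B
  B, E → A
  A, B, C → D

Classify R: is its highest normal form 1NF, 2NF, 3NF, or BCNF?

Candidate keys: {A, B}, {B, C}, {B, E}, {C, D, E}. Prime attributes: {A, B, C, D, E}.
Every FD has a superkey on the left, so the relation is in BCNF.

BCNF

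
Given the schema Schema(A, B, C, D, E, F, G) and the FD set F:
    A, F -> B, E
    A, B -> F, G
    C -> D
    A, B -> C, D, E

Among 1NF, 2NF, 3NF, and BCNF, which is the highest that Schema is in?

2NF

Candidate keys: {A, B}, {A, F}. Prime attributes: {A, B, F}.
C -> D: {C}⁺ = {C, D}, which is not all of the attributes, so the left side is not a superkey — BCNF is violated.
Because {D} is non-prime and the left side of C -> D is not a superkey, the relation is not in 3NF.
Checking every proper subset of each key, none determines a non-prime attribute — 2NF is satisfied.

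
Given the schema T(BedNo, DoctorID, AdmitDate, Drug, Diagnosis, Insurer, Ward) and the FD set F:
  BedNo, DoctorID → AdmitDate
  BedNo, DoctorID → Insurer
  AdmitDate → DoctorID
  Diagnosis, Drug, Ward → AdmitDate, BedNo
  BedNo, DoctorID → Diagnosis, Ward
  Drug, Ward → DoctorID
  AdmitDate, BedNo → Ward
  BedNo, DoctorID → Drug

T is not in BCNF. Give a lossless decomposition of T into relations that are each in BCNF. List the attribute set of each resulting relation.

Candidate keys of the original relation: {AdmitDate, BedNo}, {BedNo, DoctorID}, {BedNo, Drug, Ward}, {Diagnosis, Drug, Ward}.
{AdmitDate, BedNo, Diagnosis, DoctorID, Drug, Insurer, Ward}: {AdmitDate} determines {AdmitDate, DoctorID} here but is not a superkey — split on AdmitDate → DoctorID, giving {AdmitDate, DoctorID} and {AdmitDate, BedNo, Diagnosis, Drug, Insurer, Ward}.
{AdmitDate, DoctorID} has no BCNF violation.
{AdmitDate, BedNo, Diagnosis, Drug, Insurer, Ward} has no BCNF violation.

{AdmitDate, BedNo, Diagnosis, Drug, Insurer, Ward}; {AdmitDate, DoctorID}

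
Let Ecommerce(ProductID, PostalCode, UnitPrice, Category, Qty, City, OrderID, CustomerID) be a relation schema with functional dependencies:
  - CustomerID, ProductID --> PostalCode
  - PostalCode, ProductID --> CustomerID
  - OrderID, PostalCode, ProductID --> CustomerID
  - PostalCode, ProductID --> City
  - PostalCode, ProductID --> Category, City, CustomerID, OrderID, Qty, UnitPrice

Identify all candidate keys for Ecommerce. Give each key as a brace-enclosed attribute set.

Attributes never on any right-hand side: {ProductID} — every candidate key must contain it.
Closure of {CustomerID, ProductID} is {Category, City, CustomerID, OrderID, PostalCode, ProductID, Qty, UnitPrice}, the whole schema; {CustomerID, ProductID} is a candidate key.
Closure of {PostalCode, ProductID} is {Category, City, CustomerID, OrderID, PostalCode, ProductID, Qty, UnitPrice}, the whole schema; {PostalCode, ProductID} is a candidate key.
Any other superkey properly contains one of these, so there are no further candidate keys.

{CustomerID, ProductID}, {PostalCode, ProductID}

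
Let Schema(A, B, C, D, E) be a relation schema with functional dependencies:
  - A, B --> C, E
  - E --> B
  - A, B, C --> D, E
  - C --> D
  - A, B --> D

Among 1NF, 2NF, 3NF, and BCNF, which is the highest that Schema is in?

2NF

Candidate keys: {A, B}, {A, E}. Prime attributes: {A, B, E}.
E --> B: {E}⁺ = {B, E}, which is not all of the attributes, so the left side is not a superkey — BCNF is violated.
C --> D has non-prime {D} on the right and a non-superkey on the left, so 3NF fails.
No non-prime attribute depends on a proper subset of any candidate key, so 2NF holds.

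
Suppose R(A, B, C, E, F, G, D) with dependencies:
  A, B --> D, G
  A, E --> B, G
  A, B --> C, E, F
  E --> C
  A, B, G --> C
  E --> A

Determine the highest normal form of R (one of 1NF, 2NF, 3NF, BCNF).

Candidate keys: {A, B}, {E}. Prime attributes: {A, B, E}.
Every FD has a superkey on the left, so the relation is in BCNF.

BCNF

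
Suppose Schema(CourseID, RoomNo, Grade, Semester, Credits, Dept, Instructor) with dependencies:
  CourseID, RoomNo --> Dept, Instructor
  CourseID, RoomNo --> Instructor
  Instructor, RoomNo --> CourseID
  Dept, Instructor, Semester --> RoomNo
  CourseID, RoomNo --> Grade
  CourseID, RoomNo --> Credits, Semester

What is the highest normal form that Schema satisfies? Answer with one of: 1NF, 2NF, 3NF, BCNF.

BCNF

Candidate keys: {CourseID, RoomNo}, {Dept, Instructor, Semester}, {Instructor, RoomNo}. Prime attributes: {CourseID, Dept, Instructor, RoomNo, Semester}.
Every FD has a superkey on the left, so the relation is in BCNF.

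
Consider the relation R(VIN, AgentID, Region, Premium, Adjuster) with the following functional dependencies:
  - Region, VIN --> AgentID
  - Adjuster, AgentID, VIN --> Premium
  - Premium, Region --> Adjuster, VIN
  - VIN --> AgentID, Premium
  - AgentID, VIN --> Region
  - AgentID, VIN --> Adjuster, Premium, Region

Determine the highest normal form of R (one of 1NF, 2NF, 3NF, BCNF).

BCNF

Candidate keys: {Premium, Region}, {VIN}. Prime attributes: {Premium, Region, VIN}.
Every FD has a superkey on the left, so the relation is in BCNF.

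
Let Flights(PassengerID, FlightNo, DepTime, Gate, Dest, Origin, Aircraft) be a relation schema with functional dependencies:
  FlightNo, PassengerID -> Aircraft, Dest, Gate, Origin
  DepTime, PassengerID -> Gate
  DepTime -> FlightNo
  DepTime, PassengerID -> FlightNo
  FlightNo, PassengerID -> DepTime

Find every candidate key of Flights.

{DepTime, PassengerID}, {FlightNo, PassengerID}

{PassengerID} never appears on the right of any FD, so every key must include it.
{DepTime, PassengerID}⁺ = {Aircraft, DepTime, Dest, FlightNo, Gate, Origin, PassengerID} — all of the relation — so {DepTime, PassengerID} is a candidate key.
{FlightNo, PassengerID}⁺ = {Aircraft, DepTime, Dest, FlightNo, Gate, Origin, PassengerID} — all of the relation — so {FlightNo, PassengerID} is a candidate key.
No proper subset of any of these is a key, and no other minimal superkey exists.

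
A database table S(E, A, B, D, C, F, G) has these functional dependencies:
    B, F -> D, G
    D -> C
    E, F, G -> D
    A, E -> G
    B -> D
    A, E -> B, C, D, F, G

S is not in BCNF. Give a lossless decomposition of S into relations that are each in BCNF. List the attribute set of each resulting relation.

{A, B, E, F}; {B, D}; {B, F, G}; {C, D}

Candidate key of the original relation: {A, E}.
In {A, B, C, D, E, F, G}, {B, F} is not a superkey ({B, F}⁺ restricted to this set is {B, C, D, F, G}), so split on B, F -> C, D, G into {B, C, D, F, G} and {A, B, E, F}.
In {B, C, D, F, G}, {D} is not a superkey ({D}⁺ restricted to this set is {C, D}), so split on D -> C into {C, D} and {B, D, F, G}.
{C, D} has no BCNF violation.
In {B, D, F, G}, {B} is not a superkey ({B}⁺ restricted to this set is {B, D}), so split on B -> D into {B, D} and {B, F, G}.
{B, D} has no BCNF violation.
{B, F, G} has no BCNF violation.
{A, B, E, F} has no BCNF violation.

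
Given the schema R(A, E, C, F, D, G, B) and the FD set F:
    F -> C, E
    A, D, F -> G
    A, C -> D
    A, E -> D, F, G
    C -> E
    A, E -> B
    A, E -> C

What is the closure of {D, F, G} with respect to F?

{C, D, E, F, G}

Start with {D, F, G}.
F -> C, E applies; add {C, E} → now {C, D, E, F, G}.
No further FD applies.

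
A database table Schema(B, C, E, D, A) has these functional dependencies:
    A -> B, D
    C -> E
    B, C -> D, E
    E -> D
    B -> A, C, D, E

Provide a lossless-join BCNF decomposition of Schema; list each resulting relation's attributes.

Candidate keys of the original relation: {A}, {B}.
{A, B, C, D, E}: {C} determines {C, D, E} here but is not a superkey — split on C -> D, E, giving {C, D, E} and {A, B, C}.
{C, D, E}: {E} determines {D, E} here but is not a superkey — split on E -> D, giving {D, E} and {C, E}.
{D, E} is in BCNF.
{C, E} is in BCNF.
{A, B, C} is in BCNF.

{A, B, C}; {C, E}; {D, E}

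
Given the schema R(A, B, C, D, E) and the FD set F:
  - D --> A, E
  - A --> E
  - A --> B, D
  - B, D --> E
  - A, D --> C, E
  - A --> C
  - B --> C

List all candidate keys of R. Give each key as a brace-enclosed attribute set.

{A} is a candidate key since {A}⁺ = {A, B, C, D, E} covers every attribute.
{D} is a candidate key since {D}⁺ = {A, B, C, D, E} covers every attribute.
Any other superkey properly contains one of these, so there are no further candidate keys.

{A}, {D}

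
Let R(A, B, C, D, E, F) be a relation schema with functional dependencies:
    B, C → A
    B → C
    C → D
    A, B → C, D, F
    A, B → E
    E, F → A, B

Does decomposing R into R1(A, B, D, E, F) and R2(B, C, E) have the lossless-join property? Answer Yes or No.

Common attributes: {B, E}; their closure is {A, B, C, D, E, F}.
This includes all of R1, so the common attributes are a superkey of R1 — the join is lossless.

Yes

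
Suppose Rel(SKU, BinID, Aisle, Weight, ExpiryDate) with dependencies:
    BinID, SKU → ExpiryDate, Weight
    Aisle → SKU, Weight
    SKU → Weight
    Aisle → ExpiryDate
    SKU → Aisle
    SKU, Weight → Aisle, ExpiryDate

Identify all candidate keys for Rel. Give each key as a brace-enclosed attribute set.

{Aisle, BinID}, {BinID, SKU}

Attributes never on any right-hand side: {BinID} — every candidate key must contain it.
{Aisle, BinID} is a candidate key since {Aisle, BinID}⁺ = {Aisle, BinID, ExpiryDate, SKU, Weight} covers every attribute.
{BinID, SKU} is a candidate key since {BinID, SKU}⁺ = {Aisle, BinID, ExpiryDate, SKU, Weight} covers every attribute.
These are minimal and exhaustive — every other superkey contains one of them.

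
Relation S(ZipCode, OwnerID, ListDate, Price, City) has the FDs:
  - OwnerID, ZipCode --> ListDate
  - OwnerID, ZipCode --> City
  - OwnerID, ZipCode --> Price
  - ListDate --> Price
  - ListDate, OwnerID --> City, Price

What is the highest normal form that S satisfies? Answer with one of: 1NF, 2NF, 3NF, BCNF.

Candidate key: {OwnerID, ZipCode}. Prime attributes: {OwnerID, ZipCode}.
ListDate --> Price: {ListDate}⁺ = {ListDate, Price}, which is not all of the attributes, so the left side is not a superkey — BCNF is violated.
Because {Price} is non-prime and the left side of ListDate --> Price is not a superkey, the relation is not in 3NF.
No proper subset of a key has a non-prime attribute in its closure, so there is no partial dependency; 2NF holds.

2NF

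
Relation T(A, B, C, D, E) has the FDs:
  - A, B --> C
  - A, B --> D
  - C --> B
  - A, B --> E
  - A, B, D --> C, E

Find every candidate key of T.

No FD produces {A}, so it must be in every candidate key.
{A, B} is a candidate key since {A, B}⁺ = {A, B, C, D, E} covers every attribute.
{A, C} is a candidate key since {A, C}⁺ = {A, B, C, D, E} covers every attribute.
No proper subset of any of these is a key, and no other minimal superkey exists.

{A, B}, {A, C}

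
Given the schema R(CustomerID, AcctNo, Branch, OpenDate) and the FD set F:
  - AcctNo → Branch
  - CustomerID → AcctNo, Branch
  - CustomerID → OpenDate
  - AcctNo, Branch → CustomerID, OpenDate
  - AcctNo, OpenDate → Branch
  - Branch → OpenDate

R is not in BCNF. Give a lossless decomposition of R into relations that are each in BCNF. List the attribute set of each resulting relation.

{AcctNo, Branch, CustomerID}; {Branch, OpenDate}

Candidate keys of the original relation: {AcctNo}, {CustomerID}.
In {AcctNo, Branch, CustomerID, OpenDate}, {Branch} is not a superkey ({Branch}⁺ restricted to this set is {Branch, OpenDate}), so split on Branch → OpenDate into {Branch, OpenDate} and {AcctNo, Branch, CustomerID}.
{Branch, OpenDate} is in BCNF.
{AcctNo, Branch, CustomerID} is in BCNF.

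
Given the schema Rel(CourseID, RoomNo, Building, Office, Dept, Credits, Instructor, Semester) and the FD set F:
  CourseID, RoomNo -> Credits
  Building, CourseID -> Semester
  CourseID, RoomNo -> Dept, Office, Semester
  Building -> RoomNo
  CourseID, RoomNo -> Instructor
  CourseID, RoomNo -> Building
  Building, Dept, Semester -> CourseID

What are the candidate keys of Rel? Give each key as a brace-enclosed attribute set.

{Building, CourseID}, {Building, Dept, Semester}, {CourseID, RoomNo}

Closure of {Building, CourseID} is {Building, CourseID, Credits, Dept, Instructor, Office, RoomNo, Semester}, the whole schema; {Building, CourseID} is a candidate key.
Closure of {CourseID, RoomNo} is {Building, CourseID, Credits, Dept, Instructor, Office, RoomNo, Semester}, the whole schema; {CourseID, RoomNo} is a candidate key.
Closure of {Building, Dept, Semester} is {Building, CourseID, Credits, Dept, Instructor, Office, RoomNo, Semester}, the whole schema; {Building, Dept, Semester} is a candidate key.
These are minimal and exhaustive — every other superkey contains one of them.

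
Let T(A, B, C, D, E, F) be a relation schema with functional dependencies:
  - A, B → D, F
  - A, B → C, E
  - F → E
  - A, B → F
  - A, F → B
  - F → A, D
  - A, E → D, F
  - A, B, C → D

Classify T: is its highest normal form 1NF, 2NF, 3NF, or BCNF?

BCNF

Candidate keys: {A, B}, {A, E}, {F}. Prime attributes: {A, B, E, F}.
Every FD has a superkey on the left, so the relation is in BCNF.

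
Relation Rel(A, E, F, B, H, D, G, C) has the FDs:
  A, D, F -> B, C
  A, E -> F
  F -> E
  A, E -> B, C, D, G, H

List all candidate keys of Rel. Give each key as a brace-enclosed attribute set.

Attributes never on any right-hand side: {A} — every candidate key must contain it.
Closure of {A, E} is {A, B, C, D, E, F, G, H}, the whole schema; {A, E} is a candidate key.
Closure of {A, F} is {A, B, C, D, E, F, G, H}, the whole schema; {A, F} is a candidate key.
No proper subset of any of these is a key, and no other minimal superkey exists.

{A, E}, {A, F}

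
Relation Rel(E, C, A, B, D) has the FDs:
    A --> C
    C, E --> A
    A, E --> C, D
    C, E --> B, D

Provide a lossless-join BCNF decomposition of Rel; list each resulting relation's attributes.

Candidate keys of the original relation: {A, E}, {C, E}.
Within {A, B, C, D, E}: {A}⁺ ∩ {A, B, C, D, E} = {A, C}, not the whole set, so A --> C violates BCNF; decompose into {A, C} and {A, B, D, E}.
{A, C}: every determinant is a superkey — BCNF.
{A, B, D, E}: every determinant is a superkey — BCNF.

{A, B, D, E}; {A, C}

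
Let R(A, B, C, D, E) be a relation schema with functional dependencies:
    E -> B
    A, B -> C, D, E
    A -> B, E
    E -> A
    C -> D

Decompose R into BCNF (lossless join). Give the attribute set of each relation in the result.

Candidate keys of the original relation: {A}, {E}.
{A, B, C, D, E}: {C} determines {C, D} here but is not a superkey — split on C -> D, giving {C, D} and {A, B, C, E}.
{C, D}: every determinant is a superkey — BCNF.
{A, B, C, E}: every determinant is a superkey — BCNF.

{A, B, C, E}; {C, D}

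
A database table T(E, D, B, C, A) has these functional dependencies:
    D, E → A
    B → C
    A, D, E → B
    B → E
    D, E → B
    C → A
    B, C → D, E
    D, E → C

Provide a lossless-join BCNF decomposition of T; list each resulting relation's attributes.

Candidate keys of the original relation: {B}, {D, E}.
In {A, B, C, D, E}, {C} is not a superkey ({C}⁺ restricted to this set is {A, C}), so split on C → A into {A, C} and {B, C, D, E}.
{A, C}: every determinant is a superkey — BCNF.
{B, C, D, E}: every determinant is a superkey — BCNF.

{A, C}; {B, C, D, E}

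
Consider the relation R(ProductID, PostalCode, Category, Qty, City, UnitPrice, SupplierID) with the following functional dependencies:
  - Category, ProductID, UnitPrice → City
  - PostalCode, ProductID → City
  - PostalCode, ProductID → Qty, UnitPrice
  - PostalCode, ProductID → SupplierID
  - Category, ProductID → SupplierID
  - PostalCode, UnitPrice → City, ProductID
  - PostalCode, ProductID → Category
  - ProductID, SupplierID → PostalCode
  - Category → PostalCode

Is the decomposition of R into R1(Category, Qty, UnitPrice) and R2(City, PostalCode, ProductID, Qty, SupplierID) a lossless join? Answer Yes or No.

The shared attributes are {Qty} and {Qty}⁺ = {Qty}.
The closure covers neither R1 nor R2 entirely; the join is not lossless.

No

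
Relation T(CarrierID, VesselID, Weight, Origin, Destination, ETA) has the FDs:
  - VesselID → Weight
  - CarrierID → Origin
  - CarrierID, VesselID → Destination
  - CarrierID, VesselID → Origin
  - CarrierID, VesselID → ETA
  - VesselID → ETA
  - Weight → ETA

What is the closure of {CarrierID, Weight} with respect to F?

{CarrierID, ETA, Origin, Weight}

Start with {CarrierID, Weight}.
CarrierID → Origin applies; add {Origin} → now {CarrierID, Origin, Weight}.
Weight → ETA applies; add {ETA} → now {CarrierID, ETA, Origin, Weight}.
No further FD applies.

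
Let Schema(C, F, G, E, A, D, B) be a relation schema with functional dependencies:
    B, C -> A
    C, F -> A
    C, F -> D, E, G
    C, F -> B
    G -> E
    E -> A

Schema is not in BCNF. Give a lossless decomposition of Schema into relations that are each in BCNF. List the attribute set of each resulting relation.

Candidate key of the original relation: {C, F}.
In {A, B, C, D, E, F, G}, {B, C} is not a superkey ({B, C}⁺ restricted to this set is {A, B, C}), so split on B, C -> A into {A, B, C} and {B, C, D, E, F, G}.
{A, B, C} is in BCNF.
In {B, C, D, E, F, G}, {G} is not a superkey ({G}⁺ restricted to this set is {E, G}), so split on G -> E into {E, G} and {B, C, D, F, G}.
{E, G} is in BCNF.
{B, C, D, F, G} is in BCNF.

{A, B, C}; {B, C, D, F, G}; {E, G}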